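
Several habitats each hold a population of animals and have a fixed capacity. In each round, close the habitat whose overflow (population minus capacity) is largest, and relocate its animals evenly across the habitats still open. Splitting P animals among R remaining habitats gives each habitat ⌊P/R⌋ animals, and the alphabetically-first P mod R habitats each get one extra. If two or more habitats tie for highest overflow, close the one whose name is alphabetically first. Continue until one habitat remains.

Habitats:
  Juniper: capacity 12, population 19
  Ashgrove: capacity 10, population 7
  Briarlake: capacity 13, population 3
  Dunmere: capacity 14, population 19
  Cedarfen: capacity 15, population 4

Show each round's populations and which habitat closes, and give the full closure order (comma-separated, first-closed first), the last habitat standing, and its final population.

Round 1: Ashgrove=7 Briarlake=3 Cedarfen=4 Dunmere=19 Juniper=19 → close Juniper (overflow 7)
  19÷4 = 4 each, +1 to first 3
Round 2: Ashgrove=12 Briarlake=8 Cedarfen=9 Dunmere=23 → close Dunmere (overflow 9)
  23÷3 = 7 each, +1 to first 2
Round 3: Ashgrove=20 Briarlake=16 Cedarfen=16 → close Ashgrove (overflow 10)
  20÷2 = 10 each, +1 to first 0
Round 4: Briarlake=26 Cedarfen=26 → close Briarlake (overflow 13)
  26÷1 = 26 each, +1 to first 0

Closure order: Juniper, Dunmere, Ashgrove, Briarlake
Last habitat: Cedarfen with 52 animals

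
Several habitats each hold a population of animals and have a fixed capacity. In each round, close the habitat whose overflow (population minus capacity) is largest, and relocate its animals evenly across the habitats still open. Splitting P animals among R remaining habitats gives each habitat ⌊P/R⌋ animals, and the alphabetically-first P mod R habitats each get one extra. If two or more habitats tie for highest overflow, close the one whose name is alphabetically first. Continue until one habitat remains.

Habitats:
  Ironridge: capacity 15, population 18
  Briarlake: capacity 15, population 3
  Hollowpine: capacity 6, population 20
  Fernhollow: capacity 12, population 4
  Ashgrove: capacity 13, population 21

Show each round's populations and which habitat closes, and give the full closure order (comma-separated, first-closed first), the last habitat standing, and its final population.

Closure order: Hollowpine, Ashgrove, Ironridge, Fernhollow
Last habitat: Briarlake with 66 animals

Round 1: Ashgrove=21 Briarlake=3 Fernhollow=4 Hollowpine=20 Ironridge=18 → close Hollowpine (overflow 14)
  20÷4 = 5 each, +1 to first 0
Round 2: Ashgrove=26 Briarlake=8 Fernhollow=9 Ironridge=23 → close Ashgrove (overflow 13)
  26÷3 = 8 each, +1 to first 2
Round 3: Briarlake=17 Fernhollow=18 Ironridge=31 → close Ironridge (overflow 16)
  31÷2 = 15 each, +1 to first 1
Round 4: Briarlake=33 Fernhollow=33 → close Fernhollow (overflow 21)
  33÷1 = 33 each, +1 to first 0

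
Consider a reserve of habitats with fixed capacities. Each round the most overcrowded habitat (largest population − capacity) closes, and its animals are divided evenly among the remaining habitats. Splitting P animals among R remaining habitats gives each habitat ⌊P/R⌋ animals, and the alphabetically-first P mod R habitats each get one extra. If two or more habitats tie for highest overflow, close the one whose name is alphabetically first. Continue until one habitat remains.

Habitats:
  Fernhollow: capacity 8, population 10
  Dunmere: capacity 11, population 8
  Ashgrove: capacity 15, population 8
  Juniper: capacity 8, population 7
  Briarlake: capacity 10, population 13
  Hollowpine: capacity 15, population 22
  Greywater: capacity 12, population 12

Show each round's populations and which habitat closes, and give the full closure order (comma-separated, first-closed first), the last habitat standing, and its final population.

Closure order: Hollowpine, Briarlake, Fernhollow, Greywater, Dunmere, Juniper
Last habitat: Ashgrove with 80 animals

Round 1: Ashgrove=8 Briarlake=13 Dunmere=8 Fernhollow=10 Greywater=12 Hollowpine=22 Juniper=7 → close Hollowpine (overflow 7)
  22÷6 = 3 each, +1 to first 4
Round 2: Ashgrove=12 Briarlake=17 Dunmere=12 Fernhollow=14 Greywater=15 Juniper=10 → close Briarlake (overflow 7)
  17÷5 = 3 each, +1 to first 2
Round 3: Ashgrove=16 Dunmere=16 Fernhollow=17 Greywater=18 Juniper=13 → close Fernhollow (overflow 9)
  17÷4 = 4 each, +1 to first 1
Round 4: Ashgrove=21 Dunmere=20 Greywater=22 Juniper=17 → close Greywater (overflow 10)
  22÷3 = 7 each, +1 to first 1
Round 5: Ashgrove=29 Dunmere=27 Juniper=24 → close Dunmere (overflow 16)
  27÷2 = 13 each, +1 to first 1
Round 6: Ashgrove=43 Juniper=37 → close Juniper (overflow 29)
  37÷1 = 37 each, +1 to first 0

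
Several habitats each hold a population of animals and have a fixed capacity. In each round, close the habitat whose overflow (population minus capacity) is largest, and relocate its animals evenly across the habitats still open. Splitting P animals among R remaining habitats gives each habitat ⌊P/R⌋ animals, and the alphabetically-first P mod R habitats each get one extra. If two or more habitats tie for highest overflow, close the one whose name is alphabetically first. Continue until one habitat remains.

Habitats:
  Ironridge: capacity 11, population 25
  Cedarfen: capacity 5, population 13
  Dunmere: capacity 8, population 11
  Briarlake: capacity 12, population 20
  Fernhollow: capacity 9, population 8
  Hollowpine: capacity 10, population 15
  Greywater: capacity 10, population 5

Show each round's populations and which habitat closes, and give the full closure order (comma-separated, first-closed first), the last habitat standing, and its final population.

Closure order: Ironridge, Briarlake, Cedarfen, Hollowpine, Dunmere, Fernhollow
Last habitat: Greywater with 97 animals

Round 1: Briarlake=20 Cedarfen=13 Dunmere=11 Fernhollow=8 Greywater=5 Hollowpine=15 Ironridge=25 → close Ironridge (overflow 14)
  25÷6 = 4 each, +1 to first 1
Round 2: Briarlake=25 Cedarfen=17 Dunmere=15 Fernhollow=12 Greywater=9 Hollowpine=19 → close Briarlake (overflow 13)
  25÷5 = 5 each, +1 to first 0
Round 3: Cedarfen=22 Dunmere=20 Fernhollow=17 Greywater=14 Hollowpine=24 → close Cedarfen (overflow 17)
  22÷4 = 5 each, +1 to first 2
Round 4: Dunmere=26 Fernhollow=23 Greywater=19 Hollowpine=29 → close Hollowpine (overflow 19)
  29÷3 = 9 each, +1 to first 2
Round 5: Dunmere=36 Fernhollow=33 Greywater=28 → close Dunmere (overflow 28)
  36÷2 = 18 each, +1 to first 0
Round 6: Fernhollow=51 Greywater=46 → close Fernhollow (overflow 42)
  51÷1 = 51 each, +1 to first 0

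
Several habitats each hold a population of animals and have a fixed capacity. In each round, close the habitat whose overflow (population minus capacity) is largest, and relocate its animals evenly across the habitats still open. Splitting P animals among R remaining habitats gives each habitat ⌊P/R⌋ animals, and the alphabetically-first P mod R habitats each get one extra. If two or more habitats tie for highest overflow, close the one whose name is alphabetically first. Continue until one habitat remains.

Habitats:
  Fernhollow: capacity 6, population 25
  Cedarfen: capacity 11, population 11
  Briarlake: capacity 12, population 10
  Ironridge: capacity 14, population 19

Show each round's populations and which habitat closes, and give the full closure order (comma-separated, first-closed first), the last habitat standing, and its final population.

Closure order: Fernhollow, Ironridge, Briarlake
Last habitat: Cedarfen with 65 animals

Round 1: Briarlake=10 Cedarfen=11 Fernhollow=25 Ironridge=19 → close Fernhollow (overflow 19)
  25÷3 = 8 each, +1 to first 1
Round 2: Briarlake=19 Cedarfen=19 Ironridge=27 → close Ironridge (overflow 13)
  27÷2 = 13 each, +1 to first 1
Round 3: Briarlake=33 Cedarfen=32 → close Briarlake (overflow 21)
  33÷1 = 33 each, +1 to first 0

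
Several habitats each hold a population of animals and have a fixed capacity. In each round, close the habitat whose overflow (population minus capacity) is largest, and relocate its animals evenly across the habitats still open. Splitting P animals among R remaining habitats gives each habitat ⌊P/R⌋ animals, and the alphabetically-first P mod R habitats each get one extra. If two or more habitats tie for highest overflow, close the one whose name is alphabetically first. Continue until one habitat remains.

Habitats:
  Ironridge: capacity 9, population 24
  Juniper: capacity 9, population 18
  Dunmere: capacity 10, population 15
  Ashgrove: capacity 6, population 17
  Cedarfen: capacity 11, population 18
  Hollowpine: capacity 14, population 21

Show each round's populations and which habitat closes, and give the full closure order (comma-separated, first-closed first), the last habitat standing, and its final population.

Round 1: Ashgrove=17 Cedarfen=18 Dunmere=15 Hollowpine=21 Ironridge=24 Juniper=18 → close Ironridge (overflow 15)
  24÷5 = 4 each, +1 to first 4
Round 2: Ashgrove=22 Cedarfen=23 Dunmere=20 Hollowpine=26 Juniper=22 → close Ashgrove (overflow 16)
  22÷4 = 5 each, +1 to first 2
Round 3: Cedarfen=29 Dunmere=26 Hollowpine=31 Juniper=27 → close Cedarfen (overflow 18)
  29÷3 = 9 each, +1 to first 2
Round 4: Dunmere=36 Hollowpine=41 Juniper=36 → close Hollowpine (overflow 27)
  41÷2 = 20 each, +1 to first 1
Round 5: Dunmere=57 Juniper=56 → close Dunmere (overflow 47)
  57÷1 = 57 each, +1 to first 0

Closure order: Ironridge, Ashgrove, Cedarfen, Hollowpine, Dunmere
Last habitat: Juniper with 113 animals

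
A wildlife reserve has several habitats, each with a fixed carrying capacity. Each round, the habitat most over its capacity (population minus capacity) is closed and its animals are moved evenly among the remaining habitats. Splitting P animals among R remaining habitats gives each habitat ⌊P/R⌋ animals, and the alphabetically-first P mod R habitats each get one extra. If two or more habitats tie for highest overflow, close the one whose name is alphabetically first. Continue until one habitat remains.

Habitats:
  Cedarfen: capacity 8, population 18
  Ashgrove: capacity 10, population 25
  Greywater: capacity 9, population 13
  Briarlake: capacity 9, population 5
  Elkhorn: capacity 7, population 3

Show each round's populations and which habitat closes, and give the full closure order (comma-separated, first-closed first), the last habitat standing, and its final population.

Round 1: Ashgrove=25 Briarlake=5 Cedarfen=18 Elkhorn=3 Greywater=13 → close Ashgrove (overflow 15)
  25÷4 = 6 each, +1 to first 1
Round 2: Briarlake=12 Cedarfen=24 Elkhorn=9 Greywater=19 → close Cedarfen (overflow 16)
  24÷3 = 8 each, +1 to first 0
Round 3: Briarlake=20 Elkhorn=17 Greywater=27 → close Greywater (overflow 18)
  27÷2 = 13 each, +1 to first 1
Round 4: Briarlake=34 Elkhorn=30 → close Briarlake (overflow 25)
  34÷1 = 34 each, +1 to first 0

Closure order: Ashgrove, Cedarfen, Greywater, Briarlake
Last habitat: Elkhorn with 64 animals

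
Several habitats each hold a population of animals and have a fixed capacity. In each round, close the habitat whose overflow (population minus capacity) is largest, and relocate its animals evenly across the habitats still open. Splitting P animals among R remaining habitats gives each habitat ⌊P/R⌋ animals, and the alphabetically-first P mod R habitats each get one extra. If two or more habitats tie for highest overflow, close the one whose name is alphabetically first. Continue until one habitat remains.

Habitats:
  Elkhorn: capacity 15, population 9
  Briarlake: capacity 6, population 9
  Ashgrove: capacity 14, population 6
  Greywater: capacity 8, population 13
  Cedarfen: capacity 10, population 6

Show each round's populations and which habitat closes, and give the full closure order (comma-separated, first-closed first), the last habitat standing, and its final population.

Closure order: Greywater, Briarlake, Cedarfen, Ashgrove
Last habitat: Elkhorn with 43 animals

Round 1: Ashgrove=6 Briarlake=9 Cedarfen=6 Elkhorn=9 Greywater=13 → close Greywater (overflow 5)
  13÷4 = 3 each, +1 to first 1
Round 2: Ashgrove=10 Briarlake=12 Cedarfen=9 Elkhorn=12 → close Briarlake (overflow 6)
  12÷3 = 4 each, +1 to first 0
Round 3: Ashgrove=14 Cedarfen=13 Elkhorn=16 → close Cedarfen (overflow 3)
  13÷2 = 6 each, +1 to first 1
Round 4: Ashgrove=21 Elkhorn=22 → close Ashgrove (overflow 7)
  21÷1 = 21 each, +1 to first 0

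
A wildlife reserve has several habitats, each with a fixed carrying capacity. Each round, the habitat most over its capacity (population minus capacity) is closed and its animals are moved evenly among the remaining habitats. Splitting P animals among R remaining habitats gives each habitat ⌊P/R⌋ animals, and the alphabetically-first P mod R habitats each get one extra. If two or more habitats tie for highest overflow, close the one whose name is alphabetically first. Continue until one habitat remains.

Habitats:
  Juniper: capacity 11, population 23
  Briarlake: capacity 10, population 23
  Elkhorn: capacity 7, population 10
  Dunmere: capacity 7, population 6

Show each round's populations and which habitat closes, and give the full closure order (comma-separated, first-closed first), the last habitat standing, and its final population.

Round 1: Briarlake=23 Dunmere=6 Elkhorn=10 Juniper=23 → close Briarlake (overflow 13)
  23÷3 = 7 each, +1 to first 2
Round 2: Dunmere=14 Elkhorn=18 Juniper=30 → close Juniper (overflow 19)
  30÷2 = 15 each, +1 to first 0
Round 3: Dunmere=29 Elkhorn=33 → close Elkhorn (overflow 26)
  33÷1 = 33 each, +1 to first 0

Closure order: Briarlake, Juniper, Elkhorn
Last habitat: Dunmere with 62 animals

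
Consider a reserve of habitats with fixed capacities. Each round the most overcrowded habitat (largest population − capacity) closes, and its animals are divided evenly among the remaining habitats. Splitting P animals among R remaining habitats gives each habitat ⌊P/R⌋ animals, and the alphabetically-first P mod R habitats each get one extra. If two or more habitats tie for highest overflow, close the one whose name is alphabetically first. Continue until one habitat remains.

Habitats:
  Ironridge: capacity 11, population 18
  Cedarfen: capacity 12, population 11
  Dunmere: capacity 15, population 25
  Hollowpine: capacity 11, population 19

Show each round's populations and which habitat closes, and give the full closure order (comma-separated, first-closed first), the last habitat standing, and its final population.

Round 1: Cedarfen=11 Dunmere=25 Hollowpine=19 Ironridge=18 → close Dunmere (overflow 10)
  25÷3 = 8 each, +1 to first 1
Round 2: Cedarfen=20 Hollowpine=27 Ironridge=26 → close Hollowpine (overflow 16)
  27÷2 = 13 each, +1 to first 1
Round 3: Cedarfen=34 Ironridge=39 → close Ironridge (overflow 28)
  39÷1 = 39 each, +1 to first 0

Closure order: Dunmere, Hollowpine, Ironridge
Last habitat: Cedarfen with 73 animals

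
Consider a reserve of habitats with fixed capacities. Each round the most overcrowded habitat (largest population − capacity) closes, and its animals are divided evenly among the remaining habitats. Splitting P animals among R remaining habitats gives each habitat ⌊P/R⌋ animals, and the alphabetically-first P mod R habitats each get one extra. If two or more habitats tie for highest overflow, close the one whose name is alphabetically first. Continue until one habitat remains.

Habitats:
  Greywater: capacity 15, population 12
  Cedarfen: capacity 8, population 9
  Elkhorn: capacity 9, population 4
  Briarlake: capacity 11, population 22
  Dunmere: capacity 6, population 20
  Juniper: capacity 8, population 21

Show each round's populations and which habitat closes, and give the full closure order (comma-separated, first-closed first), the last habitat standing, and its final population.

Round 1: Briarlake=22 Cedarfen=9 Dunmere=20 Elkhorn=4 Greywater=12 Juniper=21 → close Dunmere (overflow 14)
  20÷5 = 4 each, +1 to first 0
Round 2: Briarlake=26 Cedarfen=13 Elkhorn=8 Greywater=16 Juniper=25 → close Juniper (overflow 17)
  25÷4 = 6 each, +1 to first 1
Round 3: Briarlake=33 Cedarfen=19 Elkhorn=14 Greywater=22 → close Briarlake (overflow 22)
  33÷3 = 11 each, +1 to first 0
Round 4: Cedarfen=30 Elkhorn=25 Greywater=33 → close Cedarfen (overflow 22)
  30÷2 = 15 each, +1 to first 0
Round 5: Elkhorn=40 Greywater=48 → close Greywater (overflow 33)
  48÷1 = 48 each, +1 to first 0

Closure order: Dunmere, Juniper, Briarlake, Cedarfen, Greywater
Last habitat: Elkhorn with 88 animals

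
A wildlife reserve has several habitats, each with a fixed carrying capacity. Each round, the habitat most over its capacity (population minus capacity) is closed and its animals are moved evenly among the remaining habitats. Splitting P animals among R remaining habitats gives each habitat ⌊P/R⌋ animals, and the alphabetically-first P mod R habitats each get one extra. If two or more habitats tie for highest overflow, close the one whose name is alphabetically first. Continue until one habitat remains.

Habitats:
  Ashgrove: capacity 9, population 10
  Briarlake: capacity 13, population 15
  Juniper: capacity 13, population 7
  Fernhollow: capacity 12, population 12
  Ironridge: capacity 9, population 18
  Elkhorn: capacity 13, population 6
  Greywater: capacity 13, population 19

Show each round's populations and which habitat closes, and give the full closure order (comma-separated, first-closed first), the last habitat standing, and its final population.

Closure order: Ironridge, Greywater, Briarlake, Ashgrove, Fernhollow, Elkhorn
Last habitat: Juniper with 87 animals

Round 1: Ashgrove=10 Briarlake=15 Elkhorn=6 Fernhollow=12 Greywater=19 Ironridge=18 Juniper=7 → close Ironridge (overflow 9)
  18÷6 = 3 each, +1 to first 0
Round 2: Ashgrove=13 Briarlake=18 Elkhorn=9 Fernhollow=15 Greywater=22 Juniper=10 → close Greywater (overflow 9)
  22÷5 = 4 each, +1 to first 2
Round 3: Ashgrove=18 Briarlake=23 Elkhorn=13 Fernhollow=19 Juniper=14 → close Briarlake (overflow 10)
  23÷4 = 5 each, +1 to first 3
Round 4: Ashgrove=24 Elkhorn=19 Fernhollow=25 Juniper=19 → close Ashgrove (overflow 15)
  24÷3 = 8 each, +1 to first 0
Round 5: Elkhorn=27 Fernhollow=33 Juniper=27 → close Fernhollow (overflow 21)
  33÷2 = 16 each, +1 to first 1
Round 6: Elkhorn=44 Juniper=43 → close Elkhorn (overflow 31)
  44÷1 = 44 each, +1 to first 0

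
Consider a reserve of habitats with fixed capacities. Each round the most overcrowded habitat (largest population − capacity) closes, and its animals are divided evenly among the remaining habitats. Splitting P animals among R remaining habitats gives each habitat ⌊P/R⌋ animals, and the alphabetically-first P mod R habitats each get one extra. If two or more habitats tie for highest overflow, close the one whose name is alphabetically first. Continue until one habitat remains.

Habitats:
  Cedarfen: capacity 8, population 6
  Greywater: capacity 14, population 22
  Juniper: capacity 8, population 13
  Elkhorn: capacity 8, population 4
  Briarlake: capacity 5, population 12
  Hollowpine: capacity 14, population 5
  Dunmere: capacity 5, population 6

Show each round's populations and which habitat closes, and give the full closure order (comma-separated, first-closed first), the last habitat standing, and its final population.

Round 1: Briarlake=12 Cedarfen=6 Dunmere=6 Elkhorn=4 Greywater=22 Hollowpine=5 Juniper=13 → close Greywater (overflow 8)
  22÷6 = 3 each, +1 to first 4
Round 2: Briarlake=16 Cedarfen=10 Dunmere=10 Elkhorn=8 Hollowpine=8 Juniper=16 → close Briarlake (overflow 11)
  16÷5 = 3 each, +1 to first 1
Round 3: Cedarfen=14 Dunmere=13 Elkhorn=11 Hollowpine=11 Juniper=19 → close Juniper (overflow 11)
  19÷4 = 4 each, +1 to first 3
Round 4: Cedarfen=19 Dunmere=18 Elkhorn=16 Hollowpine=15 → close Dunmere (overflow 13)
  18÷3 = 6 each, +1 to first 0
Round 5: Cedarfen=25 Elkhorn=22 Hollowpine=21 → close Cedarfen (overflow 17)
  25÷2 = 12 each, +1 to first 1
Round 6: Elkhorn=35 Hollowpine=33 → close Elkhorn (overflow 27)
  35÷1 = 35 each, +1 to first 0

Closure order: Greywater, Briarlake, Juniper, Dunmere, Cedarfen, Elkhorn
Last habitat: Hollowpine with 68 animals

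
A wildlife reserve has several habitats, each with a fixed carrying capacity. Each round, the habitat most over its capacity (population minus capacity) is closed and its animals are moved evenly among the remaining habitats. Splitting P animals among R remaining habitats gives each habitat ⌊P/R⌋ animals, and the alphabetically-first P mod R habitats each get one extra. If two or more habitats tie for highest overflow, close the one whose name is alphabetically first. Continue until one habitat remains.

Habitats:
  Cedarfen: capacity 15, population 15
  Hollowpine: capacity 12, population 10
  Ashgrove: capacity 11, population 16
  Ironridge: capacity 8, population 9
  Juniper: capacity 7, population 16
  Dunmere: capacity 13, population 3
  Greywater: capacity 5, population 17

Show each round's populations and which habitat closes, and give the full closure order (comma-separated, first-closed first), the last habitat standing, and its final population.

Closure order: Greywater, Juniper, Ashgrove, Cedarfen, Ironridge, Hollowpine
Last habitat: Dunmere with 86 animals

Round 1: Ashgrove=16 Cedarfen=15 Dunmere=3 Greywater=17 Hollowpine=10 Ironridge=9 Juniper=16 → close Greywater (overflow 12)
  17÷6 = 2 each, +1 to first 5
Round 2: Ashgrove=19 Cedarfen=18 Dunmere=6 Hollowpine=13 Ironridge=12 Juniper=18 → close Juniper (overflow 11)
  18÷5 = 3 each, +1 to first 3
Round 3: Ashgrove=23 Cedarfen=22 Dunmere=10 Hollowpine=16 Ironridge=15 → close Ashgrove (overflow 12)
  23÷4 = 5 each, +1 to first 3
Round 4: Cedarfen=28 Dunmere=16 Hollowpine=22 Ironridge=20 → close Cedarfen (overflow 13)
  28÷3 = 9 each, +1 to first 1
Round 5: Dunmere=26 Hollowpine=31 Ironridge=29 → close Ironridge (overflow 21)
  29÷2 = 14 each, +1 to first 1
Round 6: Dunmere=41 Hollowpine=45 → close Hollowpine (overflow 33)
  45÷1 = 45 each, +1 to first 0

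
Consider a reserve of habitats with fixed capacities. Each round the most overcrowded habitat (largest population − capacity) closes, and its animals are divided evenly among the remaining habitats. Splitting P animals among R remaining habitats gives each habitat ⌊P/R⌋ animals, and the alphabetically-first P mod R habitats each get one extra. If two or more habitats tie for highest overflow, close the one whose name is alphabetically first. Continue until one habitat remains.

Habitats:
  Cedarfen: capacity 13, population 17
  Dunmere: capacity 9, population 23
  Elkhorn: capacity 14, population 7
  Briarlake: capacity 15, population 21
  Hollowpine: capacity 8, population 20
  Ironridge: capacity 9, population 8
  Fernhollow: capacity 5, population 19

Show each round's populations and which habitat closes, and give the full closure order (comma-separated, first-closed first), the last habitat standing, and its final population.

Closure order: Dunmere, Fernhollow, Hollowpine, Briarlake, Cedarfen, Ironridge
Last habitat: Elkhorn with 115 animals

Round 1: Briarlake=21 Cedarfen=17 Dunmere=23 Elkhorn=7 Fernhollow=19 Hollowpine=20 Ironridge=8 → close Dunmere (overflow 14)
  23÷6 = 3 each, +1 to first 5
Round 2: Briarlake=25 Cedarfen=21 Elkhorn=11 Fernhollow=23 Hollowpine=24 Ironridge=11 → close Fernhollow (overflow 18)
  23÷5 = 4 each, +1 to first 3
Round 3: Briarlake=30 Cedarfen=26 Elkhorn=16 Hollowpine=28 Ironridge=15 → close Hollowpine (overflow 20)
  28÷4 = 7 each, +1 to first 0
Round 4: Briarlake=37 Cedarfen=33 Elkhorn=23 Ironridge=22 → close Briarlake (overflow 22)
  37÷3 = 12 each, +1 to first 1
Round 5: Cedarfen=46 Elkhorn=35 Ironridge=34 → close Cedarfen (overflow 33)
  46÷2 = 23 each, +1 to first 0
Round 6: Elkhorn=58 Ironridge=57 → close Ironridge (overflow 48)
  57÷1 = 57 each, +1 to first 0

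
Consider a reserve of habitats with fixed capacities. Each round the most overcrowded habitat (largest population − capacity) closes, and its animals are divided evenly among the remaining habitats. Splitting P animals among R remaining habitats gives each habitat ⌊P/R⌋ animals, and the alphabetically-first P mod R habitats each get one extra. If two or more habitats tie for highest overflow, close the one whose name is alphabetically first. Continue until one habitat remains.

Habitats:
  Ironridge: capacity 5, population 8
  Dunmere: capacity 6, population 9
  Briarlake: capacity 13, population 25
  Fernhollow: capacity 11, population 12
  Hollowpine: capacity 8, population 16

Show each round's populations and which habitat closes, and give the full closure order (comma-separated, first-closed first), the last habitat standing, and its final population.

Round 1: Briarlake=25 Dunmere=9 Fernhollow=12 Hollowpine=16 Ironridge=8 → close Briarlake (overflow 12)
  25÷4 = 6 each, +1 to first 1
Round 2: Dunmere=16 Fernhollow=18 Hollowpine=22 Ironridge=14 → close Hollowpine (overflow 14)
  22÷3 = 7 each, +1 to first 1
Round 3: Dunmere=24 Fernhollow=25 Ironridge=21 → close Dunmere (overflow 18)
  24÷2 = 12 each, +1 to first 0
Round 4: Fernhollow=37 Ironridge=33 → close Ironridge (overflow 28)
  33÷1 = 33 each, +1 to first 0

Closure order: Briarlake, Hollowpine, Dunmere, Ironridge
Last habitat: Fernhollow with 70 animals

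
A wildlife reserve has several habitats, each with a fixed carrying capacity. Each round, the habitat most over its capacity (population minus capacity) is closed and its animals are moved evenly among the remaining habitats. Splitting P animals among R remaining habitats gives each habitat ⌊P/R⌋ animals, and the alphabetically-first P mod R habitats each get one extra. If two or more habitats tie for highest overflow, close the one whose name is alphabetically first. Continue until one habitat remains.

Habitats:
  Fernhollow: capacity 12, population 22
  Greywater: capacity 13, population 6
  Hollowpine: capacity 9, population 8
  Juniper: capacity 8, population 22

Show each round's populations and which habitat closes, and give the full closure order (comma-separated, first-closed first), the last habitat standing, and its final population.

Round 1: Fernhollow=22 Greywater=6 Hollowpine=8 Juniper=22 → close Juniper (overflow 14)
  22÷3 = 7 each, +1 to first 1
Round 2: Fernhollow=30 Greywater=13 Hollowpine=15 → close Fernhollow (overflow 18)
  30÷2 = 15 each, +1 to first 0
Round 3: Greywater=28 Hollowpine=30 → close Hollowpine (overflow 21)
  30÷1 = 30 each, +1 to first 0

Closure order: Juniper, Fernhollow, Hollowpine
Last habitat: Greywater with 58 animals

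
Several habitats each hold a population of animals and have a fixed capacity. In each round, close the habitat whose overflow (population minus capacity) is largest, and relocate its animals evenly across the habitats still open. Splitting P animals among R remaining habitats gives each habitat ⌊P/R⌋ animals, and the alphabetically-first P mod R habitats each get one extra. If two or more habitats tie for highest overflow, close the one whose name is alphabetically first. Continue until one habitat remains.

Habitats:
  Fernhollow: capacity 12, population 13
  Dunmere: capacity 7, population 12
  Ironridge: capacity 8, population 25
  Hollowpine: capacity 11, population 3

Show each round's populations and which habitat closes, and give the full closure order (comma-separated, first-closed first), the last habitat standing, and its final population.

Closure order: Ironridge, Dunmere, Fernhollow
Last habitat: Hollowpine with 53 animals

Round 1: Dunmere=12 Fernhollow=13 Hollowpine=3 Ironridge=25 → close Ironridge (overflow 17)
  25÷3 = 8 each, +1 to first 1
Round 2: Dunmere=21 Fernhollow=21 Hollowpine=11 → close Dunmere (overflow 14)
  21÷2 = 10 each, +1 to first 1
Round 3: Fernhollow=32 Hollowpine=21 → close Fernhollow (overflow 20)
  32÷1 = 32 each, +1 to first 0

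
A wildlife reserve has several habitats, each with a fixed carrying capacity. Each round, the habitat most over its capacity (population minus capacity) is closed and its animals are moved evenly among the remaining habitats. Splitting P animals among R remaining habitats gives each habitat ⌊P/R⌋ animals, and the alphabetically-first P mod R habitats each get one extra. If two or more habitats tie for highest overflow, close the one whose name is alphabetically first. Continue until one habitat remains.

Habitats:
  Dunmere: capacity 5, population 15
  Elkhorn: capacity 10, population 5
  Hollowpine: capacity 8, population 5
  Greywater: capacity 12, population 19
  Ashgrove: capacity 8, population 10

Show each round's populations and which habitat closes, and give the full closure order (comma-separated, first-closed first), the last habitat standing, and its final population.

Closure order: Dunmere, Greywater, Ashgrove, Elkhorn
Last habitat: Hollowpine with 54 animals

Round 1: Ashgrove=10 Dunmere=15 Elkhorn=5 Greywater=19 Hollowpine=5 → close Dunmere (overflow 10)
  15÷4 = 3 each, +1 to first 3
Round 2: Ashgrove=14 Elkhorn=9 Greywater=23 Hollowpine=8 → close Greywater (overflow 11)
  23÷3 = 7 each, +1 to first 2
Round 3: Ashgrove=22 Elkhorn=17 Hollowpine=15 → close Ashgrove (overflow 14)
  22÷2 = 11 each, +1 to first 0
Round 4: Elkhorn=28 Hollowpine=26 → close Elkhorn (overflow 18)
  28÷1 = 28 each, +1 to first 0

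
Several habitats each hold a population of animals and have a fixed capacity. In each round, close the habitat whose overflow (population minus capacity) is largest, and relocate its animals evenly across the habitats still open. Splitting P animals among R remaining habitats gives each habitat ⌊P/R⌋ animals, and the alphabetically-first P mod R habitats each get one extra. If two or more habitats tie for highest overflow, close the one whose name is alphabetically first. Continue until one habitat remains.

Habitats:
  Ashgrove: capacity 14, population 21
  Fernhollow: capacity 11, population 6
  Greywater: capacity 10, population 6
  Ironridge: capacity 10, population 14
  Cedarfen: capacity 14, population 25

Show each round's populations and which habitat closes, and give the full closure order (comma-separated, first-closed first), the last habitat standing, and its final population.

Round 1: Ashgrove=21 Cedarfen=25 Fernhollow=6 Greywater=6 Ironridge=14 → close Cedarfen (overflow 11)
  25÷4 = 6 each, +1 to first 1
Round 2: Ashgrove=28 Fernhollow=12 Greywater=12 Ironridge=20 → close Ashgrove (overflow 14)
  28÷3 = 9 each, +1 to first 1
Round 3: Fernhollow=22 Greywater=21 Ironridge=29 → close Ironridge (overflow 19)
  29÷2 = 14 each, +1 to first 1
Round 4: Fernhollow=37 Greywater=35 → close Fernhollow (overflow 26)
  37÷1 = 37 each, +1 to first 0

Closure order: Cedarfen, Ashgrove, Ironridge, Fernhollow
Last habitat: Greywater with 72 animals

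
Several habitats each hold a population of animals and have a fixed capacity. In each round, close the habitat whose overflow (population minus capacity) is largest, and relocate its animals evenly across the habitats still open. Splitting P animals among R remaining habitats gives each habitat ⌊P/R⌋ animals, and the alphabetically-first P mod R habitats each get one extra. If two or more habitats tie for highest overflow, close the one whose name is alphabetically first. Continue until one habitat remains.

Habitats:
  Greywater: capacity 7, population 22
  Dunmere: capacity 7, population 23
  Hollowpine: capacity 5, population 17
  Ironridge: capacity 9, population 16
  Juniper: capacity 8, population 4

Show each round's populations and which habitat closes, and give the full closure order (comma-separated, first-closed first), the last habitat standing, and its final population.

Closure order: Dunmere, Greywater, Hollowpine, Ironridge
Last habitat: Juniper with 82 animals

Round 1: Dunmere=23 Greywater=22 Hollowpine=17 Ironridge=16 Juniper=4 → close Dunmere (overflow 16)
  23÷4 = 5 each, +1 to first 3
Round 2: Greywater=28 Hollowpine=23 Ironridge=22 Juniper=9 → close Greywater (overflow 21)
  28÷3 = 9 each, +1 to first 1
Round 3: Hollowpine=33 Ironridge=31 Juniper=18 → close Hollowpine (overflow 28)
  33÷2 = 16 each, +1 to first 1
Round 4: Ironridge=48 Juniper=34 → close Ironridge (overflow 39)
  48÷1 = 48 each, +1 to first 0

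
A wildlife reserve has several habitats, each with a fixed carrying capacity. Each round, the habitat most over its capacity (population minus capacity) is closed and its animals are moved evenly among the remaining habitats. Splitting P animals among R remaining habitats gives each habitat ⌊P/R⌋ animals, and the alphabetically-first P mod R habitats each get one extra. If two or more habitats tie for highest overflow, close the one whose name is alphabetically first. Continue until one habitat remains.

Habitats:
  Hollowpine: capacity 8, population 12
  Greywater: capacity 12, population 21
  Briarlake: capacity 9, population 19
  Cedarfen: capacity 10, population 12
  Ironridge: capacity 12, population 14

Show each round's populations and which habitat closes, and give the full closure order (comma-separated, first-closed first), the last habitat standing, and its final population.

Round 1: Briarlake=19 Cedarfen=12 Greywater=21 Hollowpine=12 Ironridge=14 → close Briarlake (overflow 10)
  19÷4 = 4 each, +1 to first 3
Round 2: Cedarfen=17 Greywater=26 Hollowpine=17 Ironridge=18 → close Greywater (overflow 14)
  26÷3 = 8 each, +1 to first 2
Round 3: Cedarfen=26 Hollowpine=26 Ironridge=26 → close Hollowpine (overflow 18)
  26÷2 = 13 each, +1 to first 0
Round 4: Cedarfen=39 Ironridge=39 → close Cedarfen (overflow 29)
  39÷1 = 39 each, +1 to first 0

Closure order: Briarlake, Greywater, Hollowpine, Cedarfen
Last habitat: Ironridge with 78 animals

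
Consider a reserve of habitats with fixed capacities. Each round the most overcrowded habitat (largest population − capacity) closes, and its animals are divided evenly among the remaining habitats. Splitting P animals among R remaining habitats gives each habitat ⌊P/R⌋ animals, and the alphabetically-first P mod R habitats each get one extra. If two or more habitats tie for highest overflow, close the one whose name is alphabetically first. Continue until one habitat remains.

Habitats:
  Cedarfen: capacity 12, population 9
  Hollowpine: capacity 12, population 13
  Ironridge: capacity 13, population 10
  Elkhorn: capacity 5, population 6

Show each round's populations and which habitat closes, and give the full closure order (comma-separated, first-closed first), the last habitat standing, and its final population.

Round 1: Cedarfen=9 Elkhorn=6 Hollowpine=13 Ironridge=10 → close Elkhorn (overflow 1)
  6÷3 = 2 each, +1 to first 0
Round 2: Cedarfen=11 Hollowpine=15 Ironridge=12 → close Hollowpine (overflow 3)
  15÷2 = 7 each, +1 to first 1
Round 3: Cedarfen=19 Ironridge=19 → close Cedarfen (overflow 7)
  19÷1 = 19 each, +1 to first 0

Closure order: Elkhorn, Hollowpine, Cedarfen
Last habitat: Ironridge with 38 animals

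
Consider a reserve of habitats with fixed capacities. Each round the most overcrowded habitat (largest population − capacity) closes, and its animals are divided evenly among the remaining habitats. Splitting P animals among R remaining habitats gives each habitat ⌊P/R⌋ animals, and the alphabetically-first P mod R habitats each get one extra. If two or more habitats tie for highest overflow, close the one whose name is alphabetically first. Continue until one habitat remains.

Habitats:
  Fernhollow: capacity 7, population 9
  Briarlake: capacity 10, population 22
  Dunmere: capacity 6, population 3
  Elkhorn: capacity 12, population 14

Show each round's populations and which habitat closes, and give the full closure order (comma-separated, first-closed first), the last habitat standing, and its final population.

Round 1: Briarlake=22 Dunmere=3 Elkhorn=14 Fernhollow=9 → close Briarlake (overflow 12)
  22÷3 = 7 each, +1 to first 1
Round 2: Dunmere=11 Elkhorn=21 Fernhollow=16 → close Elkhorn (overflow 9)
  21÷2 = 10 each, +1 to first 1
Round 3: Dunmere=22 Fernhollow=26 → close Fernhollow (overflow 19)
  26÷1 = 26 each, +1 to first 0

Closure order: Briarlake, Elkhorn, Fernhollow
Last habitat: Dunmere with 48 animals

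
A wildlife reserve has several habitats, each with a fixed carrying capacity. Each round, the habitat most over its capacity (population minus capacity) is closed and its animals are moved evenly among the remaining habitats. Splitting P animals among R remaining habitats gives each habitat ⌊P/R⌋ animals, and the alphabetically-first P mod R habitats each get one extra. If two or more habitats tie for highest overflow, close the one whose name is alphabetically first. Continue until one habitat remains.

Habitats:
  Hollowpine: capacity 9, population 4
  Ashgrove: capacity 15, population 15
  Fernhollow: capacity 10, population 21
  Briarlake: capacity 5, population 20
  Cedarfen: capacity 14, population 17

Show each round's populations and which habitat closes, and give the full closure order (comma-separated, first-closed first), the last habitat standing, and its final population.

Closure order: Briarlake, Fernhollow, Cedarfen, Ashgrove
Last habitat: Hollowpine with 77 animals

Round 1: Ashgrove=15 Briarlake=20 Cedarfen=17 Fernhollow=21 Hollowpine=4 → close Briarlake (overflow 15)
  20÷4 = 5 each, +1 to first 0
Round 2: Ashgrove=20 Cedarfen=22 Fernhollow=26 Hollowpine=9 → close Fernhollow (overflow 16)
  26÷3 = 8 each, +1 to first 2
Round 3: Ashgrove=29 Cedarfen=31 Hollowpine=17 → close Cedarfen (overflow 17)
  31÷2 = 15 each, +1 to first 1
Round 4: Ashgrove=45 Hollowpine=32 → close Ashgrove (overflow 30)
  45÷1 = 45 each, +1 to first 0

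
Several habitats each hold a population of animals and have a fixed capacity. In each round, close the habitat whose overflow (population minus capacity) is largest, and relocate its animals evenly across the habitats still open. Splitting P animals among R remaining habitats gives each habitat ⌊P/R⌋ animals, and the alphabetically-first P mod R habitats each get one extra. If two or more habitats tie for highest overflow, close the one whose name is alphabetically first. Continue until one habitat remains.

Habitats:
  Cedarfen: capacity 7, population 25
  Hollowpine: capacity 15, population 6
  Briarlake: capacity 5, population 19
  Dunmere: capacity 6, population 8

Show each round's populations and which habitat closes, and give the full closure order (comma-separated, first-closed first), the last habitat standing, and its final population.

Round 1: Briarlake=19 Cedarfen=25 Dunmere=8 Hollowpine=6 → close Cedarfen (overflow 18)
  25÷3 = 8 each, +1 to first 1
Round 2: Briarlake=28 Dunmere=16 Hollowpine=14 → close Briarlake (overflow 23)
  28÷2 = 14 each, +1 to first 0
Round 3: Dunmere=30 Hollowpine=28 → close Dunmere (overflow 24)
  30÷1 = 30 each, +1 to first 0

Closure order: Cedarfen, Briarlake, Dunmere
Last habitat: Hollowpine with 58 animals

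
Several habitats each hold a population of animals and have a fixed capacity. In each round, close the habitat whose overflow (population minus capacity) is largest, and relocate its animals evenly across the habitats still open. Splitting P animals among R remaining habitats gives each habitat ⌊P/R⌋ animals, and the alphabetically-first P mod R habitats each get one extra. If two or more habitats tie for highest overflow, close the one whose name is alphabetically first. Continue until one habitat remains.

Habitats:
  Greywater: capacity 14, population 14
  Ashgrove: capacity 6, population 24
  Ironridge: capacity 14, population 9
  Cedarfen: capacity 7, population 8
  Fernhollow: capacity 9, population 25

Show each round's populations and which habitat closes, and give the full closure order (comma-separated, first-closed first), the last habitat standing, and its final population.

Round 1: Ashgrove=24 Cedarfen=8 Fernhollow=25 Greywater=14 Ironridge=9 → close Ashgrove (overflow 18)
  24÷4 = 6 each, +1 to first 0
Round 2: Cedarfen=14 Fernhollow=31 Greywater=20 Ironridge=15 → close Fernhollow (overflow 22)
  31÷3 = 10 each, +1 to first 1
Round 3: Cedarfen=25 Greywater=30 Ironridge=25 → close Cedarfen (overflow 18)
  25÷2 = 12 each, +1 to first 1
Round 4: Greywater=43 Ironridge=37 → close Greywater (overflow 29)
  43÷1 = 43 each, +1 to first 0

Closure order: Ashgrove, Fernhollow, Cedarfen, Greywater
Last habitat: Ironridge with 80 animals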